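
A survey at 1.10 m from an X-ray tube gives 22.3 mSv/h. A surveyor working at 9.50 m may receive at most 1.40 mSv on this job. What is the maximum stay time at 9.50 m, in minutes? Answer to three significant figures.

281 min

Since intensity falls as 1/r², rate at 9.50 m:
22.3 × (1.10/9.50)² = 22.3 × 0.01341 = 0.2990 mSv/h.
Stay time = 1.40 mSv ÷ 0.2990 mSv/h = 4.682 h = 280.9 min.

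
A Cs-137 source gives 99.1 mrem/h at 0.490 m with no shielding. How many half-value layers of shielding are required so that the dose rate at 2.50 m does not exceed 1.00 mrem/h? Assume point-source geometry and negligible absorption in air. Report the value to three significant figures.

At 2.50 m, distance alone gives 99.1 × (0.490/2.50)² = 99.1 × 0.03842 = 3.807 mrem/h.
Further attenuation needed: 3.807/1.00 = 3.807.
n = log₂(3.807) = 1.929 half-value layers.

1.93 half-value layers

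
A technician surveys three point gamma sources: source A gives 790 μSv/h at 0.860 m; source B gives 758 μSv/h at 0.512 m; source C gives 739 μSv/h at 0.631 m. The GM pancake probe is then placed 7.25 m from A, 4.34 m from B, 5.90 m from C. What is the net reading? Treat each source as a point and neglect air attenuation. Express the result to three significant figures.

30.1 μSv/h

Each source contributes Iᵢ·(dᵢ/rᵢ)²; contributions add.
A: 790 × (0.860/7.25)² = 11.12 μSv/h
B: 758 × (0.512/4.34)² = 10.55 μSv/h
C: 739 × (0.631/5.90)² = 8.453 μSv/h
Total = 11.12 + 10.55 + 8.453 = 30.12 μSv/h.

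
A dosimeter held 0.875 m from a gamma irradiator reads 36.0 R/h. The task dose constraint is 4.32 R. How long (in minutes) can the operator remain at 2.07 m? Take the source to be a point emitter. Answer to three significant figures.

Intensity scales as (d₁/d₂)², so rate at 2.07 m:
(0.875/2.07)² = 0.1787, so 36.0 × 0.1787 = 6.433 R/h.
Stay time = 4.32 R ÷ 6.433 R/h = 0.6715 h = 40.29 min.

40.3 min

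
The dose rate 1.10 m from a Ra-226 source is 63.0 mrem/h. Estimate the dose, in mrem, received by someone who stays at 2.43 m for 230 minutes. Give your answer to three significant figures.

Intensity scales as (d₁/d₂)², so rate at 2.43 m:
(1.10/2.43)² = 0.2049, so 63.0 × 0.2049 = 12.91 mrem/h.
Dose = rate × time = 12.91 mrem/h × 3.833 h = 49.48 mrem.

49.5 mrem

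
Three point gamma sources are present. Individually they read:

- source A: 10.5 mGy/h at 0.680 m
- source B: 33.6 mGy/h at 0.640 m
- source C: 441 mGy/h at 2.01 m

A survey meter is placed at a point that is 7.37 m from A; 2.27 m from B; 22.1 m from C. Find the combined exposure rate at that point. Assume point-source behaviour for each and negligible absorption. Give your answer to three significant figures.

Each source contributes Iᵢ·(dᵢ/rᵢ)²; contributions add.
A: 10.5 × (0.680/7.37)² = 0.08939 mGy/h
B: 33.6 × (0.640/2.27)² = 2.671 mGy/h
C: 441 × (2.01/22.1)² = 3.648 mGy/h
Total = 0.08939 + 2.671 + 3.648 = 6.408 mGy/h.

6.41 mGy/h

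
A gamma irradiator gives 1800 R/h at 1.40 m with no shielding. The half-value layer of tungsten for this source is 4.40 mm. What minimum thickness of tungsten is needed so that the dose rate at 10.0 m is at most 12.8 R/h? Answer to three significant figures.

6.44 mm

At 10.0 m, distance alone gives 1800 × (1.40/10.0)² = 1800 × 0.01960 = 35.28 R/h.
Further attenuation needed: 35.28/12.8 = 2.756.
n = log₂(2.756) = 1.463 half-value layers.
Thickness = 1.463 × 4.40 mm = 6.437 mm.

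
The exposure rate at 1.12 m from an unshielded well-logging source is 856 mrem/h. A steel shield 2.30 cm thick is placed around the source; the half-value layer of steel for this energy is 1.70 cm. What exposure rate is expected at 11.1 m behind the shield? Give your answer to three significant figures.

Distance alone: 856 × (1.12/11.1)² = 856 × 0.01018 = 8.714 mrem/h.
Shield: 2.30/1.70 = 1.353 half-value layers → attenuation 2^(−1.353) = 0.3915.
Combined: 8.714 × 0.3915 = 3.412 mrem/h.

3.41 mrem/h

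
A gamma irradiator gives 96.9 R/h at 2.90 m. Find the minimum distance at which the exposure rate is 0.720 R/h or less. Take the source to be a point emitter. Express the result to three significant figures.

By the inverse-square law, d₂ = d₁·√(I₁/I₂).
I₁/I₂ = 96.9/0.720 = 134.6, so d₂ = 2.90 × √134.6 = 33.64 m.

33.6 m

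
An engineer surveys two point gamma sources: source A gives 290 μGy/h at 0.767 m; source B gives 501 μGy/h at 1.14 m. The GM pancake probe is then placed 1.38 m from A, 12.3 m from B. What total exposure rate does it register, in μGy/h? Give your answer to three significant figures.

By superposition, sum each source's inverse-square contribution:
A: 290 × (0.767/1.38)² = 89.58 μGy/h
B: 501 × (1.14/12.3)² = 4.304 μGy/h
Total = 89.58 + 4.304 = 93.88 μGy/h.

93.9 μGy/h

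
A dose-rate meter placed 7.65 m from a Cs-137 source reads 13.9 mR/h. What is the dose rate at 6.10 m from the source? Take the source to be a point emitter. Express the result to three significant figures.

By the inverse-square law, scaling from 7.65 m to 6.10 m:
(7.65/6.10)² = 1.573, so 13.9 × 1.573 = 21.86 mR/h.

21.9 mR/h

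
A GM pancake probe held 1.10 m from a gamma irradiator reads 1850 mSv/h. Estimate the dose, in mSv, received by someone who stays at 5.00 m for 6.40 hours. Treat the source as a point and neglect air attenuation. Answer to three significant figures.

By the inverse-square law, rate at 5.00 m:
(1.10/5.00)² = 0.04840, so 1850 × 0.04840 = 89.54 mSv/h.
Dose = rate × time = 89.54 mSv/h × 6.400 h = 573.1 mSv.

573 mSv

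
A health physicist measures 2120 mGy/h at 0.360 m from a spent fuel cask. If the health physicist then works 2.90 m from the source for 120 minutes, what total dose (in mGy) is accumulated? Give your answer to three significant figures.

By the inverse-square law, rate at 2.90 m:
2120 × (0.360/2.90)² = 2120 × 0.01541 = 32.67 mGy/h.
Dose = rate × time = 32.67 mGy/h × 2.000 h = 65.34 mGy.

65.3 mGy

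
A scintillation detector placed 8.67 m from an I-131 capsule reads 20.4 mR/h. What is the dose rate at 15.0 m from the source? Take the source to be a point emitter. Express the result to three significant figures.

6.82 mR/h

Using I₁d₁² = I₂d₂², scaling from 8.67 m to 15.0 m:
(8.67/15.0)² = 0.3341, so 20.4 × 0.3341 = 6.816 mR/h.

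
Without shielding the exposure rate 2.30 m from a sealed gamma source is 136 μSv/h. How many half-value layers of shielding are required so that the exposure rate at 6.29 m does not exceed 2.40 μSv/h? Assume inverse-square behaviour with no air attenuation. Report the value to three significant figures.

2.92 half-value layers

At 6.29 m, distance alone gives 136 × (2.30/6.29)² = 136 × 0.1337 = 18.18 μSv/h.
Further attenuation needed: 18.18/2.40 = 7.575.
n = log₂(7.575) = 2.921 half-value layers.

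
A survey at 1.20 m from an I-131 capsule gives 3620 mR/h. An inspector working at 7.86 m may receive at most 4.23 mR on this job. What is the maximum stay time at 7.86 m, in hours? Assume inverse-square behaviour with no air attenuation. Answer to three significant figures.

Using I₁d₁² = I₂d₂², rate at 7.86 m:
3620 × (1.20/7.86)² = 3620 × 0.02331 = 84.38 mR/h.
Stay time = 4.23 mR ÷ 84.38 mR/h = 0.05013 h.

0.0501 h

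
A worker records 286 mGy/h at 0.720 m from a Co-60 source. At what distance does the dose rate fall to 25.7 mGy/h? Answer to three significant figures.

2.40 m

Using I₁d₁² = I₂d₂², d₂ = d₁·√(I₁/I₂).
I₁/I₂ = 286/25.7 = 11.13, so d₂ = 0.720 × √11.13 = 2.402 m.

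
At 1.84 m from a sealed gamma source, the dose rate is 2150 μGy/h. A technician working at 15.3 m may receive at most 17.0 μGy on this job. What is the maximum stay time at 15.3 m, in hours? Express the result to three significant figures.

0.547 h

By the inverse-square law, rate at 15.3 m:
(1.84/15.3)² = 0.01446, so 2150 × 0.01446 = 31.09 μGy/h.
Stay time = 17.0 μGy ÷ 31.09 μGy/h = 0.5468 h.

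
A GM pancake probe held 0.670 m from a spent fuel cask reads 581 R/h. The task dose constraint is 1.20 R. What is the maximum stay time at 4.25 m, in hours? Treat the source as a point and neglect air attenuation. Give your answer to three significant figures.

Intensity scales as (d₁/d₂)², so rate at 4.25 m:
(0.670/4.25)² = 0.02485, so 581 × 0.02485 = 14.44 R/h.
Stay time = 1.20 R ÷ 14.44 R/h = 0.08310 h.

0.0831 h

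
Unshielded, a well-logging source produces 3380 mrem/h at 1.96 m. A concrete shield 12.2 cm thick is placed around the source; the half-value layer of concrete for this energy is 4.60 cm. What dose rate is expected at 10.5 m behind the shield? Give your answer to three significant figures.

Distance alone: 3380 × (1.96/10.5)² = 3380 × 0.03484 = 117.8 mrem/h.
Shield: 12.2/4.60 = 2.652 half-value layers → attenuation 2^(−2.652) = 0.1591.
Combined: 117.8 × 0.1591 = 18.74 mrem/h.

18.7 mrem/h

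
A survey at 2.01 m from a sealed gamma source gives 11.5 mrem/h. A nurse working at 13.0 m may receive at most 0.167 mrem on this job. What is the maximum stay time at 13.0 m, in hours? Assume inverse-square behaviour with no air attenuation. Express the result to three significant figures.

Since intensity falls as 1/r², rate at 13.0 m:
11.5 × (2.01/13.0)² = 11.5 × 0.02391 = 0.2750 mrem/h.
Stay time = 0.167 mrem ÷ 0.2750 mrem/h = 0.6073 h.

0.607 h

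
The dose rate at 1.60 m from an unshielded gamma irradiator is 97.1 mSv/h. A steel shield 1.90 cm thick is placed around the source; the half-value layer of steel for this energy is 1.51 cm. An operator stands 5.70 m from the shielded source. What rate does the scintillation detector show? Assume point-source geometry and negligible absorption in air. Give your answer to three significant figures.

Distance alone: (1.60/5.70)² = 0.07879, so 97.1 × 0.07879 = 7.651 mSv/h.
Shield: 1.90/1.51 = 1.258 half-value layers → attenuation 2^(−1.258) = 0.4181.
Combined: 7.651 × 0.4181 = 3.199 mSv/h.

3.20 mSv/h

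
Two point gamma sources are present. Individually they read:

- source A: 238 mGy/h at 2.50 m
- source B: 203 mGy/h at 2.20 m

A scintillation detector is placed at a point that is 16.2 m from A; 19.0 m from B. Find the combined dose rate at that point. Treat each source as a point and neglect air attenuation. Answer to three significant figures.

8.39 mGy/h

By superposition, sum each source's inverse-square contribution:
A: 238 × (2.50/16.2)² = 5.668 mGy/h
B: 203 × (2.20/19.0)² = 2.722 mGy/h
Total = 5.668 + 2.722 = 8.390 mGy/h.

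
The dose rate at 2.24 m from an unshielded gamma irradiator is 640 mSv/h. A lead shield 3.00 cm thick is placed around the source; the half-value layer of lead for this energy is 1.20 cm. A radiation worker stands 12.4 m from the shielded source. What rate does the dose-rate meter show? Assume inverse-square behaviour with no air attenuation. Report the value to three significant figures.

Distance alone: 640 × (2.24/12.4)² = 640 × 0.03263 = 20.88 mSv/h.
Shield: 3.00/1.20 = 2.500 half-value layers → attenuation 2^(−2.500) = 0.1768.
Combined: 20.88 × 0.1768 = 3.692 mSv/h.

3.69 mSv/h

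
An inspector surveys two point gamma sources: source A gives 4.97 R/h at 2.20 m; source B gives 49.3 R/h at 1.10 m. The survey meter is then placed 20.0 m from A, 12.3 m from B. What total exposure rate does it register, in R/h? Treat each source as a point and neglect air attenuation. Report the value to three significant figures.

0.454 R/h

By superposition, sum each source's inverse-square contribution:
A: 4.97 × (2.20/20.0)² = 0.06014 R/h
B: 49.3 × (1.10/12.3)² = 0.3943 R/h
Total = 0.06014 + 0.3943 = 0.4544 R/h.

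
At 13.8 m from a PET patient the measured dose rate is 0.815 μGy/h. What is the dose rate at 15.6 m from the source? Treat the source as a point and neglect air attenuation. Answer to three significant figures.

Since intensity falls as 1/r², scaling from 13.8 m to 15.6 m:
0.815 × (13.8/15.6)² = 0.815 × 0.7825 = 0.6377 μGy/h.

0.638 μGy/h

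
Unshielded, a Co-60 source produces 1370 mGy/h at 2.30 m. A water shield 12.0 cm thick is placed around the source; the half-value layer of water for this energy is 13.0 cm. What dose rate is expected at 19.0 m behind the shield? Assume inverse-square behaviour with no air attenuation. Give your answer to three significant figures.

10.6 mGy/h

Distance alone: 1370 × (2.30/19.0)² = 1370 × 0.01465 = 20.07 mGy/h.
Shield: 12.0/13.0 = 0.9231 half-value layers → attenuation 2^(−0.9231) = 0.5274.
Combined: 20.07 × 0.5274 = 10.58 mGy/h.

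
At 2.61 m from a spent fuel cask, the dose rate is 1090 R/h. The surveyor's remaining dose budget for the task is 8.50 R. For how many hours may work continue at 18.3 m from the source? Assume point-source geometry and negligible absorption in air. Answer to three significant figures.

0.383 h

By the inverse-square law, rate at 18.3 m:
(2.61/18.3)² = 0.02034, so 1090 × 0.02034 = 22.17 R/h.
Stay time = 8.50 R ÷ 22.17 R/h = 0.3834 h.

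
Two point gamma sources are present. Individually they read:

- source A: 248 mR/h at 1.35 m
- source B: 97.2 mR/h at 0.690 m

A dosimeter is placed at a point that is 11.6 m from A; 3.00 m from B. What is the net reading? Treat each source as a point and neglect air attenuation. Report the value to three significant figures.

8.50 mR/h

Each source contributes Iᵢ·(dᵢ/rᵢ)²; contributions add.
A: 248 × (1.35/11.6)² = 3.359 mR/h
B: 97.2 × (0.690/3.00)² = 5.142 mR/h
Total = 3.359 + 5.142 = 8.501 mR/h.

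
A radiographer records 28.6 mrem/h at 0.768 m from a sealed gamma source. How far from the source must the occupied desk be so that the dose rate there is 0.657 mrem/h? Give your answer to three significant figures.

5.07 m

Intensity scales as (d₁/d₂)², so d₂ = d₁·√(I₁/I₂).
I₁/I₂ = 28.6/0.657 = 43.53, so d₂ = 0.768 × √43.53 = 5.067 m.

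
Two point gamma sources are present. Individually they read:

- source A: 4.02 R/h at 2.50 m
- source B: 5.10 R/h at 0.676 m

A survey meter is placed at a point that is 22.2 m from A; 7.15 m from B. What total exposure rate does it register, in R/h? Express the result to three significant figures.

0.0966 R/h

Each source contributes Iᵢ·(dᵢ/rᵢ)²; contributions add.
A: 4.02 × (2.50/22.2)² = 0.05098 R/h
B: 5.10 × (0.676/7.15)² = 0.04559 R/h
Total = 0.05098 + 0.04559 = 0.09657 R/h.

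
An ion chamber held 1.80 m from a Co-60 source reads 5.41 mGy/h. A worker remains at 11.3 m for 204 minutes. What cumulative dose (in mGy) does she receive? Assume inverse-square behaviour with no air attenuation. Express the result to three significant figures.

0.467 mGy

By the inverse-square law, rate at 11.3 m:
5.41 × (1.80/11.3)² = 5.41 × 0.02537 = 0.1373 mGy/h.
Dose = rate × time = 0.1373 mGy/h × 3.400 h = 0.4668 mGy.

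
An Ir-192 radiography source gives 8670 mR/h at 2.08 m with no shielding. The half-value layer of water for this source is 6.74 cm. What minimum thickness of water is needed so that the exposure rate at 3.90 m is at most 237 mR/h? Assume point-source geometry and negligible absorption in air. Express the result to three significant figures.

At 3.90 m, distance alone gives 8670 × (2.08/3.90)² = 8670 × 0.2844 = 2466 mR/h.
Further attenuation needed: 2466/237 = 10.41.
n = log₂(10.41) = 3.380 half-value layers.
Thickness = 3.380 × 6.74 cm = 22.78 cm.

22.8 cm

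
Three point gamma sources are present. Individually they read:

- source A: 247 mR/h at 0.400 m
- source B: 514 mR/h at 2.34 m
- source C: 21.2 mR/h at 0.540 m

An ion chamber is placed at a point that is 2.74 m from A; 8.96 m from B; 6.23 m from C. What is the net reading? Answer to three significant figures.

Each source contributes Iᵢ·(dᵢ/rᵢ)²; contributions add.
A: 247 × (0.400/2.74)² = 5.264 mR/h
B: 514 × (2.34/8.96)² = 35.06 mR/h
C: 21.2 × (0.540/6.23)² = 0.1593 mR/h
Total = 5.264 + 35.06 + 0.1593 = 40.48 mR/h.

40.5 mR/h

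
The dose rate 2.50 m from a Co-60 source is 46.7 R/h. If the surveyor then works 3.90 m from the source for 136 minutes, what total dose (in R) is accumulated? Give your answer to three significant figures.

43.5 R

Since intensity falls as 1/r², rate at 3.90 m:
(2.50/3.90)² = 0.4109, so 46.7 × 0.4109 = 19.19 R/h.
Dose = rate × time = 19.19 R/h × 2.267 h = 43.50 R.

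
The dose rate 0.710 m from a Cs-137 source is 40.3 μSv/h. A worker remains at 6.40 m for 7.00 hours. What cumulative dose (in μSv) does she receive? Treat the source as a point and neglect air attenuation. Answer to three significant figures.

3.47 μSv

Since intensity falls as 1/r², rate at 6.40 m:
(0.710/6.40)² = 0.01231, so 40.3 × 0.01231 = 0.4961 μSv/h.
Dose = rate × time = 0.4961 μSv/h × 7.000 h = 3.473 μSv.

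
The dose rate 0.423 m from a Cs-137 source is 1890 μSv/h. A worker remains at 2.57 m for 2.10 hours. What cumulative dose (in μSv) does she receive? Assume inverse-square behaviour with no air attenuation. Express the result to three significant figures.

Intensity scales as (d₁/d₂)², so rate at 2.57 m:
1890 × (0.423/2.57)² = 1890 × 0.02709 = 51.20 μSv/h.
Dose = rate × time = 51.20 μSv/h × 2.100 h = 107.5 μSv.

108 μSv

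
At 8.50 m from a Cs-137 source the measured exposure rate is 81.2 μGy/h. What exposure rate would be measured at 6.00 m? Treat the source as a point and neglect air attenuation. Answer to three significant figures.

163 μGy/h

Intensity scales as (d₁/d₂)², so scaling from 8.50 m to 6.00 m:
81.2 × (8.50/6.00)² = 81.2 × 2.007 = 163.0 μGy/h.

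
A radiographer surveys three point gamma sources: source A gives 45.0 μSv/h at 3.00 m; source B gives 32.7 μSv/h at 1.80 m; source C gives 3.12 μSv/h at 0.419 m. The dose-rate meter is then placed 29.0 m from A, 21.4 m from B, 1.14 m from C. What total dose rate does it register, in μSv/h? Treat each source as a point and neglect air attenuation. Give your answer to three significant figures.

1.13 μSv/h

Each source contributes Iᵢ·(dᵢ/rᵢ)²; contributions add.
A: 45.0 × (3.00/29.0)² = 0.4816 μSv/h
B: 32.7 × (1.80/21.4)² = 0.2313 μSv/h
C: 3.12 × (0.419/1.14)² = 0.4215 μSv/h
Total = 0.4816 + 0.2313 + 0.4215 = 1.134 μSv/h.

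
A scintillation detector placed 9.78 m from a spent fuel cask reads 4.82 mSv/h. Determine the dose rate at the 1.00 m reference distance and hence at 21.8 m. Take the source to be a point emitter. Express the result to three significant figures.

By the inverse-square law,
At 1.00 m: 4.82 × (9.78/1.00)² = 4.82 × 95.65 = 461.0 mSv/h
At 21.8 m: 461.0 × (1.00/21.8)² = 461.0 × 0.002104 = 0.9699 mSv/h.

461 mSv/h; 0.970 mSv/h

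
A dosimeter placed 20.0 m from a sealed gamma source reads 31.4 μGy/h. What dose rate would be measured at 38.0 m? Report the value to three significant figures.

By the inverse-square law, scaling from 20.0 m to 38.0 m:
(20.0/38.0)² = 0.2770, so 31.4 × 0.2770 = 8.698 μGy/h.

8.70 μGy/h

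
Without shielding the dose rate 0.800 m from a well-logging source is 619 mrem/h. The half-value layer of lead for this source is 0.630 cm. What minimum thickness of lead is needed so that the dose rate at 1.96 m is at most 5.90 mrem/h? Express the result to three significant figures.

2.60 cm

At 1.96 m, distance alone gives (0.800/1.96)² = 0.1666, so 619 × 0.1666 = 103.1 mrem/h.
Further attenuation needed: 103.1/5.90 = 17.47.
n = log₂(17.47) = 4.127 half-value layers.
Thickness = 4.127 × 0.630 cm = 2.600 cm.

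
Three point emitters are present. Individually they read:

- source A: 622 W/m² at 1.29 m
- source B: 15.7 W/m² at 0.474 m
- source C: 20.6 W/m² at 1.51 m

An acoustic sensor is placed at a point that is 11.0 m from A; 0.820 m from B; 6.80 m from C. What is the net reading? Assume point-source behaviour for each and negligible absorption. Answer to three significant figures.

14.8 W/m²

Each source contributes Iᵢ·(dᵢ/rᵢ)²; contributions add.
A: 622 × (1.29/11.0)² = 8.554 W/m²
B: 15.7 × (0.474/0.820)² = 5.246 W/m²
C: 20.6 × (1.51/6.80)² = 1.016 W/m²
Total = 8.554 + 5.246 + 1.016 = 14.82 W/m².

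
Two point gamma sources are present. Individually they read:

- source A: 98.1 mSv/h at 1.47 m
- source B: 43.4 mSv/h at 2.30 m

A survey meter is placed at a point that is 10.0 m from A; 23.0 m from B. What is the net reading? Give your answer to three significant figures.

By superposition, sum each source's inverse-square contribution:
A: 98.1 × (1.47/10.0)² = 2.120 mSv/h
B: 43.4 × (2.30/23.0)² = 0.4340 mSv/h
Total = 2.120 + 0.4340 = 2.554 mSv/h.

2.55 mSv/h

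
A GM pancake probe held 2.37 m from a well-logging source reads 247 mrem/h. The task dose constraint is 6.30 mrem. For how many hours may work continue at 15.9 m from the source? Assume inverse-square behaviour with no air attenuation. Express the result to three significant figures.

Using I₁d₁² = I₂d₂², rate at 15.9 m:
(2.37/15.9)² = 0.02222, so 247 × 0.02222 = 5.488 mrem/h.
Stay time = 6.30 mrem ÷ 5.488 mrem/h = 1.148 h.

1.15 h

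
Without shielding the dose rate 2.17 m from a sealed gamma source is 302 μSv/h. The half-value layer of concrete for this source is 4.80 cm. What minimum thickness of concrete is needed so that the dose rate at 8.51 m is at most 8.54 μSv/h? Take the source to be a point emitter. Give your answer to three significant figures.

5.77 cm

At 8.51 m, distance alone gives 302 × (2.17/8.51)² = 302 × 0.06502 = 19.64 μSv/h.
Further attenuation needed: 19.64/8.54 = 2.300.
n = log₂(2.300) = 1.202 half-value layers.
Thickness = 1.202 × 4.80 cm = 5.770 cm.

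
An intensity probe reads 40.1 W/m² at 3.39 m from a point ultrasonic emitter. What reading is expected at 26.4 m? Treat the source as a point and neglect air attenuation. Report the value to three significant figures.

Intensity scales as (d₁/d₂)², so the rate at 26.4 m is
40.1 × (3.39/26.4)² = 40.1 × 0.01649 = 0.6612 W/m².

0.661 W/m²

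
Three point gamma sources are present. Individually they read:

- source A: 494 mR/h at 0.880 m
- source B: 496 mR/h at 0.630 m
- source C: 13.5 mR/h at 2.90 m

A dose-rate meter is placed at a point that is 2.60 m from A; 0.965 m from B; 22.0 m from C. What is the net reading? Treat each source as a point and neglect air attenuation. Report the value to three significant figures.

268 mR/h

Each source contributes Iᵢ·(dᵢ/rᵢ)²; contributions add.
A: 494 × (0.880/2.60)² = 56.59 mR/h
B: 496 × (0.630/0.965)² = 211.4 mR/h
C: 13.5 × (2.90/22.0)² = 0.2346 mR/h
Total = 56.59 + 211.4 + 0.2346 = 268.2 mR/h.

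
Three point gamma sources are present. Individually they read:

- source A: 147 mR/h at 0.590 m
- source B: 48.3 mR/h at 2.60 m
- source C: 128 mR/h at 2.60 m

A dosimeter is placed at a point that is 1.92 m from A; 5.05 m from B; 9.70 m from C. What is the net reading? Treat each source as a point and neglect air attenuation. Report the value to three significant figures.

35.9 mR/h

Each source contributes Iᵢ·(dᵢ/rᵢ)²; contributions add.
A: 147 × (0.590/1.92)² = 13.88 mR/h
B: 48.3 × (2.60/5.05)² = 12.80 mR/h
C: 128 × (2.60/9.70)² = 9.196 mR/h
Total = 13.88 + 12.80 + 9.196 = 35.88 mR/h.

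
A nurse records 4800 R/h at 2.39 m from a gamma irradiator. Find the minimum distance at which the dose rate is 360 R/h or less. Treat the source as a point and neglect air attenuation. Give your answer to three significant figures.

8.73 m

By the inverse-square law, d₂ = d₁·√(I₁/I₂).
I₁/I₂ = 4800/360 = 13.33, so d₂ = 2.39 × √13.33 = 8.726 m.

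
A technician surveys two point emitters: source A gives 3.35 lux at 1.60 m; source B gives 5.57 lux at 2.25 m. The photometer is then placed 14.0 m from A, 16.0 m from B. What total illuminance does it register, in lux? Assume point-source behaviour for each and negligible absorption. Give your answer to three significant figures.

0.154 lux

By superposition, sum each source's inverse-square contribution:
A: 3.35 × (1.60/14.0)² = 0.04376 lux
B: 5.57 × (2.25/16.0)² = 0.1101 lux
Total = 0.04376 + 0.1101 = 0.1539 lux.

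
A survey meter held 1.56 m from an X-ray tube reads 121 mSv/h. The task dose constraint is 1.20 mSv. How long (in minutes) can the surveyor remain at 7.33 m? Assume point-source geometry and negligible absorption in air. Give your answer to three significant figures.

Using I₁d₁² = I₂d₂², rate at 7.33 m:
(1.56/7.33)² = 0.04529, so 121 × 0.04529 = 5.480 mSv/h.
Stay time = 1.20 mSv ÷ 5.480 mSv/h = 0.2190 h = 13.14 min.

13.1 min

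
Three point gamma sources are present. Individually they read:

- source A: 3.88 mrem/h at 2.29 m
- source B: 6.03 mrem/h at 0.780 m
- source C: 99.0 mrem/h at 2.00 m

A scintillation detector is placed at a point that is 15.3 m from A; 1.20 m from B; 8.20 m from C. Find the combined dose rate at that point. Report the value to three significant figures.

Each source contributes Iᵢ·(dᵢ/rᵢ)²; contributions add.
A: 3.88 × (2.29/15.3)² = 0.08692 mrem/h
B: 6.03 × (0.780/1.20)² = 2.548 mrem/h
C: 99.0 × (2.00/8.20)² = 5.889 mrem/h
Total = 0.08692 + 2.548 + 5.889 = 8.524 mrem/h.

8.52 mrem/h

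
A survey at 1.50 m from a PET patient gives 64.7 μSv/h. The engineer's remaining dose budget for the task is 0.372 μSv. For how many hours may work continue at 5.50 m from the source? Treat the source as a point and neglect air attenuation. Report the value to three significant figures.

By the inverse-square law, rate at 5.50 m:
(1.50/5.50)² = 0.07438, so 64.7 × 0.07438 = 4.812 μSv/h.
Stay time = 0.372 μSv ÷ 4.812 μSv/h = 0.07731 h.

0.0773 h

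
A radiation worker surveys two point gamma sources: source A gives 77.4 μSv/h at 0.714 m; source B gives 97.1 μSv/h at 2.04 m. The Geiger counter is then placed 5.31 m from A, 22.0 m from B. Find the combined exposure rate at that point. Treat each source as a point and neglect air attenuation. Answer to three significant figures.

2.23 μSv/h

By superposition, sum each source's inverse-square contribution:
A: 77.4 × (0.714/5.31)² = 1.399 μSv/h
B: 97.1 × (2.04/22.0)² = 0.8349 μSv/h
Total = 1.399 + 0.8349 = 2.234 μSv/h.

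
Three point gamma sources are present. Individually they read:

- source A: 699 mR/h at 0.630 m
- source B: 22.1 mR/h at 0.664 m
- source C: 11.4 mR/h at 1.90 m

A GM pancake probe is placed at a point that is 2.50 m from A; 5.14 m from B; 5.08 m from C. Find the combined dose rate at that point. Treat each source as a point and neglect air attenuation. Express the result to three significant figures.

By superposition, sum each source's inverse-square contribution:
A: 699 × (0.630/2.50)² = 44.39 mR/h
B: 22.1 × (0.664/5.14)² = 0.3688 mR/h
C: 11.4 × (1.90/5.08)² = 1.595 mR/h
Total = 44.39 + 0.3688 + 1.595 = 46.35 mR/h.

46.4 mR/h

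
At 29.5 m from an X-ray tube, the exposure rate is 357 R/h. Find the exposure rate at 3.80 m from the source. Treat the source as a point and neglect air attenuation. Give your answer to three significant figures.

Intensity scales as (d₁/d₂)², so the rate at 3.80 m is
357 × (29.5/3.80)² = 357 × 60.27 = 21520 R/h.

21500 R/h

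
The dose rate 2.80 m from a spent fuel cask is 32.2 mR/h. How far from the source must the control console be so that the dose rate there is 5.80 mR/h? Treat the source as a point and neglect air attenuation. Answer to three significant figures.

6.60 m

Since intensity falls as 1/r², d₂ = d₁·√(I₁/I₂).
I₁/I₂ = 32.2/5.80 = 5.552, so d₂ = 2.80 × √5.552 = 6.598 m.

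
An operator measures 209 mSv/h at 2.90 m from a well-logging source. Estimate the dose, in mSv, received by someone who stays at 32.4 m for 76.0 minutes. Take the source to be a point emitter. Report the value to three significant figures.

2.12 mSv

Since intensity falls as 1/r², rate at 32.4 m:
209 × (2.90/32.4)² = 209 × 0.008011 = 1.674 mSv/h.
Dose = rate × time = 1.674 mSv/h × 1.267 h = 2.121 mSv.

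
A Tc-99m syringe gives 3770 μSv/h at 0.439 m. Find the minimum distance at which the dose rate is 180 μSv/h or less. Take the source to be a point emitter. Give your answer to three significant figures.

Intensity scales as (d₁/d₂)², so d₂ = d₁·√(I₁/I₂).
I₁/I₂ = 3770/180 = 20.94, so d₂ = 0.439 × √20.94 = 2.009 m.

2.01 m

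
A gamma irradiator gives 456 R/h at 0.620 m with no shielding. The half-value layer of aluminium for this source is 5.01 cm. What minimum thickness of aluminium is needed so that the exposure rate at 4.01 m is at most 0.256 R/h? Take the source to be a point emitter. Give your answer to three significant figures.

At 4.01 m, distance alone gives (0.620/4.01)² = 0.02391, so 456 × 0.02391 = 10.90 R/h.
Further attenuation needed: 10.90/0.256 = 42.58.
n = log₂(42.58) = 5.412 half-value layers.
Thickness = 5.412 × 5.01 cm = 27.11 cm.

27.1 cm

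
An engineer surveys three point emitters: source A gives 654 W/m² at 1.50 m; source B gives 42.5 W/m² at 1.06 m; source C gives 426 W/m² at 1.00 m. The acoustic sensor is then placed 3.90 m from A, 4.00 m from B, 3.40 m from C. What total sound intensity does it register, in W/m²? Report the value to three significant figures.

137 W/m²

Each source contributes Iᵢ·(dᵢ/rᵢ)²; contributions add.
A: 654 × (1.50/3.90)² = 96.75 W/m²
B: 42.5 × (1.06/4.00)² = 2.985 W/m²
C: 426 × (1.00/3.40)² = 36.85 W/m²
Total = 96.75 + 2.985 + 36.85 = 136.6 W/m².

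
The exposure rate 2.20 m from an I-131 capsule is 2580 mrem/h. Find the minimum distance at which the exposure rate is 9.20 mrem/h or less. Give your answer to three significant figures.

36.8 m

Since intensity falls as 1/r², d₂ = d₁·√(I₁/I₂).
I₁/I₂ = 2580/9.20 = 280.4, so d₂ = 2.20 × √280.4 = 36.84 m.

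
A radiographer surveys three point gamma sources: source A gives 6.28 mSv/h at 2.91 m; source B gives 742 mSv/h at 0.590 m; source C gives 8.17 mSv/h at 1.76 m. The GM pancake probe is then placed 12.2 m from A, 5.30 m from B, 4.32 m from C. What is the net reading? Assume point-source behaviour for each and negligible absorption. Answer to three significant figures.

10.9 mSv/h

By superposition, sum each source's inverse-square contribution:
A: 6.28 × (2.91/12.2)² = 0.3573 mSv/h
B: 742 × (0.590/5.30)² = 9.195 mSv/h
C: 8.17 × (1.76/4.32)² = 1.356 mSv/h
Total = 0.3573 + 9.195 + 1.356 = 10.91 mSv/h.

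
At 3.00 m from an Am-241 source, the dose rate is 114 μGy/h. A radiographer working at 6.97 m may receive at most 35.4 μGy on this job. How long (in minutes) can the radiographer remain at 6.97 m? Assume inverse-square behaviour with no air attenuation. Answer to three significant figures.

Since intensity falls as 1/r², rate at 6.97 m:
(3.00/6.97)² = 0.1853, so 114 × 0.1853 = 21.12 μGy/h.
Stay time = 35.4 μGy ÷ 21.12 μGy/h = 1.676 h = 100.6 min.

101 min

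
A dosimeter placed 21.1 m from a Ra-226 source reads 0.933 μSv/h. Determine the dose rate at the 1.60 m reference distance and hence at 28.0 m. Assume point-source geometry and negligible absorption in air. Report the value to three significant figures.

162 μSv/h; 0.530 μSv/h

By the inverse-square law,
At 1.60 m: 0.933 × (21.1/1.60)² = 0.933 × 173.9 = 162.2 μSv/h
At 28.0 m: 162.2 × (1.60/28.0)² = 162.2 × 0.003265 = 0.5296 μSv/h.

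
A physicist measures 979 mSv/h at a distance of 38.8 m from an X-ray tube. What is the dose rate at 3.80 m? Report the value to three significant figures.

By the inverse-square law, the rate at 3.80 m is
(38.8/3.80)² = 104.3, so 979 × 104.3 = 102100 mSv/h.

102000 mSv/h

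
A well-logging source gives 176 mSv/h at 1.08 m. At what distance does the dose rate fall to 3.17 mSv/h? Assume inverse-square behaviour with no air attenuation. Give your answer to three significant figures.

By the inverse-square law, d₂ = d₁·√(I₁/I₂).
I₁/I₂ = 176/3.17 = 55.52, so d₂ = 1.08 × √55.52 = 8.047 m.

8.05 m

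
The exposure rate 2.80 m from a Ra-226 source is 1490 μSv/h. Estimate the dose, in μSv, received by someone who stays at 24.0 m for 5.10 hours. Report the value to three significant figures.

103 μSv

Since intensity falls as 1/r², rate at 24.0 m:
1490 × (2.80/24.0)² = 1490 × 0.01361 = 20.28 μSv/h.
Dose = rate × time = 20.28 μSv/h × 5.100 h = 103.4 μSv.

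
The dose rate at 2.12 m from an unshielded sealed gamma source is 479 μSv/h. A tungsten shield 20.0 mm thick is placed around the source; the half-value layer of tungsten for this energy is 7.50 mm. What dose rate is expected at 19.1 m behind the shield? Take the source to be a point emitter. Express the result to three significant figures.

Distance alone: (2.12/19.1)² = 0.01232, so 479 × 0.01232 = 5.901 μSv/h.
Shield: 20.0/7.50 = 2.667 half-value layers → attenuation 2^(−2.667) = 0.1575.
Combined: 5.901 × 0.1575 = 0.9294 μSv/h.

0.929 μSv/h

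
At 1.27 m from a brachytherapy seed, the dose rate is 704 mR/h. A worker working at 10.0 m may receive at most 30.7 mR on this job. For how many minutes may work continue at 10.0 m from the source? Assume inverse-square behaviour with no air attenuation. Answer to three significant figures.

162 min

Using I₁d₁² = I₂d₂², rate at 10.0 m:
704 × (1.27/10.0)² = 704 × 0.01613 = 11.36 mR/h.
Stay time = 30.7 mR ÷ 11.36 mR/h = 2.702 h = 162.1 min.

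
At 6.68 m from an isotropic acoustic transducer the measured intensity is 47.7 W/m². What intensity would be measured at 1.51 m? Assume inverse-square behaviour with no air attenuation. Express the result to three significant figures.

934 W/m²

Intensity scales as (d₁/d₂)², so scaling from 6.68 m to 1.51 m:
47.7 × (6.68/1.51)² = 47.7 × 19.57 = 933.5 W/m².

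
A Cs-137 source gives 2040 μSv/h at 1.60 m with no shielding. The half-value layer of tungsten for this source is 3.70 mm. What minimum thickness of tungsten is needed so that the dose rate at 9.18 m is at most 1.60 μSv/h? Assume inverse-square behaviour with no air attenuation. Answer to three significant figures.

19.5 mm

At 9.18 m, distance alone gives 2040 × (1.60/9.18)² = 2040 × 0.03038 = 61.98 μSv/h.
Further attenuation needed: 61.98/1.60 = 38.74.
n = log₂(38.74) = 5.276 half-value layers.
Thickness = 5.276 × 3.70 mm = 19.52 mm.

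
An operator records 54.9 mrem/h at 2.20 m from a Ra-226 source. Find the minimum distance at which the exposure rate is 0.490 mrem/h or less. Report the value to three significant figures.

Applying the 1/r² law, d₂ = d₁·√(I₁/I₂).
I₁/I₂ = 54.9/0.490 = 112.0, so d₂ = 2.20 × √112.0 = 23.28 m.

23.3 m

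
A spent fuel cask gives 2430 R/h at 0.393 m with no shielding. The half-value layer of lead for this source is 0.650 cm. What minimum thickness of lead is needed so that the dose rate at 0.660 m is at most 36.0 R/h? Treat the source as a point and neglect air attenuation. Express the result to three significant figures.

At 0.660 m, distance alone gives (0.393/0.660)² = 0.3546, so 2430 × 0.3546 = 861.7 R/h.
Further attenuation needed: 861.7/36.0 = 23.94.
n = log₂(23.94) = 4.581 half-value layers.
Thickness = 4.581 × 0.650 cm = 2.978 cm.

2.98 cm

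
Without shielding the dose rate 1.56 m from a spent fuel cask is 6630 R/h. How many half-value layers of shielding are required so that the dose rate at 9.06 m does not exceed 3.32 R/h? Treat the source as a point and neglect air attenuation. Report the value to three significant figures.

At 9.06 m, distance alone gives 6630 × (1.56/9.06)² = 6630 × 0.02965 = 196.6 R/h.
Further attenuation needed: 196.6/3.32 = 59.22.
n = log₂(59.22) = 5.888 half-value layers.

5.89 half-value layers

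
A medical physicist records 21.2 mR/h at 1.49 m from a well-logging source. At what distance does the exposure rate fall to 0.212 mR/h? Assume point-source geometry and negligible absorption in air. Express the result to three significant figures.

14.9 m

Intensity scales as (d₁/d₂)², so d₂ = d₁·√(I₁/I₂).
I₁/I₂ = 21.2/0.212 = 100.0, so d₂ = 1.49 × √100.0 = 14.90 m.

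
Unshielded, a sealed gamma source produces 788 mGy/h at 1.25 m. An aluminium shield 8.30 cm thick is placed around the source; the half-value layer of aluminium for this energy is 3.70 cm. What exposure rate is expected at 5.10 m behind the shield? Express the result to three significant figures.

10.0 mGy/h

Distance alone: 788 × (1.25/5.10)² = 788 × 0.06007 = 47.34 mGy/h.
Shield: 8.30/3.70 = 2.243 half-value layers → attenuation 2^(−2.243) = 0.2112.
Combined: 47.34 × 0.2112 = 9.998 mGy/h.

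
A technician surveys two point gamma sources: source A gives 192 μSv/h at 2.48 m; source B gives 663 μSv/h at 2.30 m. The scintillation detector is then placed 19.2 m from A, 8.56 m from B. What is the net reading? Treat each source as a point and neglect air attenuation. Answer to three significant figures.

Each source contributes Iᵢ·(dᵢ/rᵢ)²; contributions add.
A: 192 × (2.48/19.2)² = 3.203 μSv/h
B: 663 × (2.30/8.56)² = 47.87 μSv/h
Total = 3.203 + 47.87 = 51.07 μSv/h.

51.1 μSv/h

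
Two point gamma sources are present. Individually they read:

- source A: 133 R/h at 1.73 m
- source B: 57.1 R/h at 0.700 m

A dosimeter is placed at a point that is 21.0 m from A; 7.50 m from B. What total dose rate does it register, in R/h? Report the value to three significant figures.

1.40 R/h

By superposition, sum each source's inverse-square contribution:
A: 133 × (1.73/21.0)² = 0.9026 R/h
B: 57.1 × (0.700/7.50)² = 0.4974 R/h
Total = 0.9026 + 0.4974 = 1.400 R/h.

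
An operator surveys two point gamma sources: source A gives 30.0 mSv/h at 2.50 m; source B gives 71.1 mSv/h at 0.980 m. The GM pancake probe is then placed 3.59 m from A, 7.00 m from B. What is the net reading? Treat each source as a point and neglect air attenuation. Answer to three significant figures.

Each source contributes Iᵢ·(dᵢ/rᵢ)²; contributions add.
A: 30.0 × (2.50/3.59)² = 14.55 mSv/h
B: 71.1 × (0.980/7.00)² = 1.394 mSv/h
Total = 14.55 + 1.394 = 15.94 mSv/h.

15.9 mSv/h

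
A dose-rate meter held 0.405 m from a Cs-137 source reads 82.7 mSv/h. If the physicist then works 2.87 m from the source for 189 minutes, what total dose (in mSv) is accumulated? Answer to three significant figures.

5.19 mSv

Intensity scales as (d₁/d₂)², so rate at 2.87 m:
(0.405/2.87)² = 0.01991, so 82.7 × 0.01991 = 1.647 mSv/h.
Dose = rate × time = 1.647 mSv/h × 3.150 h = 5.188 mSv.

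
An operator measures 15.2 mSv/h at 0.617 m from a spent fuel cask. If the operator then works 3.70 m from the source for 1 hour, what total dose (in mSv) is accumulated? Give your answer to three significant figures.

Using I₁d₁² = I₂d₂², rate at 3.70 m:
15.2 × (0.617/3.70)² = 15.2 × 0.02781 = 0.4227 mSv/h.
Dose = rate × time = 0.4227 mSv/h × 1.000 h = 0.4227 mSv.

0.423 mSv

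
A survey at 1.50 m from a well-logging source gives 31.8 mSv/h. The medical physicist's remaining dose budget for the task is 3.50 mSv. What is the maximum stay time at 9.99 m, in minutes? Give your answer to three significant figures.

Since intensity falls as 1/r², rate at 9.99 m:
(1.50/9.99)² = 0.02255, so 31.8 × 0.02255 = 0.7171 mSv/h.
Stay time = 3.50 mSv ÷ 0.7171 mSv/h = 4.881 h = 292.9 min.

293 min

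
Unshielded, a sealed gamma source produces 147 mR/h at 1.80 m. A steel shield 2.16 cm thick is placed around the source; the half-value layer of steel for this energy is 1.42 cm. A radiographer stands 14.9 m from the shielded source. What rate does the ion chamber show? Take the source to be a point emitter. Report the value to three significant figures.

Distance alone: (1.80/14.9)² = 0.01459, so 147 × 0.01459 = 2.145 mR/h.
Shield: 2.16/1.42 = 1.521 half-value layers → attenuation 2^(−1.521) = 0.3484.
Combined: 2.145 × 0.3484 = 0.7473 mR/h.

0.747 mR/h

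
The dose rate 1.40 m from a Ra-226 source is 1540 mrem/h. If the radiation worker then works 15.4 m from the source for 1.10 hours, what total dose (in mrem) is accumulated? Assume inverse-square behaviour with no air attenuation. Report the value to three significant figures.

14.0 mrem

Intensity scales as (d₁/d₂)², so rate at 15.4 m:
(1.40/15.4)² = 0.008264, so 1540 × 0.008264 = 12.73 mrem/h.
Dose = rate × time = 12.73 mrem/h × 1.100 h = 14.00 mrem.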